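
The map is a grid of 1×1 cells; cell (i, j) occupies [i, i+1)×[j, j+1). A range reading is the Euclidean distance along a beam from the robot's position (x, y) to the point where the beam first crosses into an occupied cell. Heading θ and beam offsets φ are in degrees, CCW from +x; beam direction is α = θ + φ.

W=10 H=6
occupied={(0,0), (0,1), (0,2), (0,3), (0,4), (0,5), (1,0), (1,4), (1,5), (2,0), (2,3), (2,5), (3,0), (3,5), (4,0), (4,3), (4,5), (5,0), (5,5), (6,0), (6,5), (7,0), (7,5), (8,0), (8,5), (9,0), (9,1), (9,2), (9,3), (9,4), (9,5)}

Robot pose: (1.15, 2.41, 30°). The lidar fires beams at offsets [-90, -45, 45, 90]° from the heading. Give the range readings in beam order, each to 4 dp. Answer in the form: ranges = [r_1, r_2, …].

ranges = [1.6281, 5.4478, 1.6461, 0.3000]

beam 1: φ=-90°, α=300°
  d=(0.5000,-0.8660)  start (1,2)  tX=1.7000 tY=0.4734  stride 1/|dx|=2.0000 1/|dy|=1.1547
    cross y-line → (1,1), t=0.4734
    cross y-line → (1,0), t=1.6281 (wall)
  → r_1 = 1.6281
beam 2: φ=-45°, α=345°
  d=(0.9659,-0.2588)  start (1,2)  tX=0.8800 tY=1.5841  stride 1/|dx|=1.0353 1/|dy|=3.8637
    cross x-line → (2,2), t=0.8800
    cross y-line → (2,1), t=1.5841
    cross x-line → (3,1), t=1.9153
    cross x-line → (4,1), t=2.9505
    cross x-line → (5,1), t=3.9858
    cross x-line → (6,1), t=5.0211
    cross y-line → (6,0), t=5.4478 (wall)
  → r_2 = 5.4478
beam 3: φ=45°, α=75°
  d=(0.2588,0.9659)  start (1,2)  tX=3.2841 tY=0.6108  stride 1/|dx|=3.8637 1/|dy|=1.0353
    cross y-line → (1,3), t=0.6108
    cross y-line → (1,4), t=1.6461 (wall)
  → r_3 = 1.6461
beam 4: φ=90°, α=120°
  d=(-0.5000,0.8660)  start (1,2)  tX=0.3000 tY=0.6813  stride 1/|dx|=2.0000 1/|dy|=1.1547
    cross x-line → (0,2), t=0.3000 (wall)
  → r_4 = 0.3000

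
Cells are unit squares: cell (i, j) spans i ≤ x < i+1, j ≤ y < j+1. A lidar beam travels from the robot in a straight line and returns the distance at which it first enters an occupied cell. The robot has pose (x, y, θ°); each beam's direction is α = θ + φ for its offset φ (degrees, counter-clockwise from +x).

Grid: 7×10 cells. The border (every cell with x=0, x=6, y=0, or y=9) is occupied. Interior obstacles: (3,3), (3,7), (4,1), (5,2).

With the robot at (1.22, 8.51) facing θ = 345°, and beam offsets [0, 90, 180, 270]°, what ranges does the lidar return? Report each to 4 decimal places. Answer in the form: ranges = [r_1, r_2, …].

ranges = [1.9705, 0.5073, 0.2278, 0.8500]

beam 1: φ=0°, α=345°
  cosα=0.9659 sinα=-0.2588 | (1,8) | tMaxX 0.8075 tMaxY 1.9705 | tΔX 1.0353 tΔY 3.8637
    t=0.8075 [x] (2,8)
    t=1.8428 [x] (3,8)
    t=1.9705 [y] (3,7) — stop
  → r_1 = 1.9705
beam 2: φ=90°, α=75°
  cosα=0.2588 sinα=0.9659 | (1,8) | tMaxX 3.0137 tMaxY 0.5073 | tΔX 3.8637 tΔY 1.0353
    t=0.5073 [y] (1,9) — stop
  → r_2 = 0.5073
beam 3: φ=180°, α=165°
  cosα=-0.9659 sinα=0.2588 | (1,8) | tMaxX 0.2278 tMaxY 1.8932 | tΔX 1.0353 tΔY 3.8637
    t=0.2278 [x] (0,8) — stop
  → r_3 = 0.2278
beam 4: φ=270°, α=255°
  cosα=-0.2588 sinα=-0.9659 | (1,8) | tMaxX 0.8500 tMaxY 0.5280 | tΔX 3.8637 tΔY 1.0353
    t=0.5280 [y] (1,7)
    t=0.8500 [x] (0,7) — stop
  → r_4 = 0.8500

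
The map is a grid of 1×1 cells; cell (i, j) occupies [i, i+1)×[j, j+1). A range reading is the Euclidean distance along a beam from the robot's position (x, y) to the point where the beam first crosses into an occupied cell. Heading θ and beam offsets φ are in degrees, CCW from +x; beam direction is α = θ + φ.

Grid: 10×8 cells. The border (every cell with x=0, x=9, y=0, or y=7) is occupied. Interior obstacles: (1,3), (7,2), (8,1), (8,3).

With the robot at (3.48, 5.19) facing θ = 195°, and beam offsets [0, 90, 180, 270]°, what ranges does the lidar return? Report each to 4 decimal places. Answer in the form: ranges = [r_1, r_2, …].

ranges = [2.5675, 4.3378, 5.7147, 1.8738]

beam 1: φ=0°, α=195°
  dir = (cos 195°, sin 195°) = (-0.9659, -0.2588); from cell (3,5)
  next x-line at t=0.4969, next y-line at t=0.7341; Δt_x=1.0353, Δt_y=3.8637
    x: enter (2,5) at t=0.4969
    y: enter (2,4) at t=0.7341
    x: enter (1,4) at t=1.5322
    x: enter (0,4) at t=2.5675 ← occupied
  → r_1 = 2.5675
beam 2: φ=90°, α=285°
  dir = (cos 285°, sin 285°) = (0.2588, -0.9659); from cell (3,5)
  next x-line at t=2.0091, next y-line at t=0.1967; Δt_x=3.8637, Δt_y=1.0353
    y: enter (3,4) at t=0.1967
    y: enter (3,3) at t=1.2320
    x: enter (4,3) at t=2.0091
    y: enter (4,2) at t=2.2673
    y: enter (4,1) at t=3.3025
    y: enter (4,0) at t=4.3378 ← occupied
  → r_2 = 4.3378
beam 3: φ=180°, α=15°
  dir = (cos 15°, sin 15°) = (0.9659, 0.2588); from cell (3,5)
  next x-line at t=0.5383, next y-line at t=3.1296; Δt_x=1.0353, Δt_y=3.8637
    x: enter (4,5) at t=0.5383
    x: enter (5,5) at t=1.5736
    x: enter (6,5) at t=2.6089
    y: enter (6,6) at t=3.1296
    x: enter (7,6) at t=3.6442
    x: enter (8,6) at t=4.6794
    x: enter (9,6) at t=5.7147 ← occupied
  → r_3 = 5.7147
beam 4: φ=270°, α=105°
  dir = (cos 105°, sin 105°) = (-0.2588, 0.9659); from cell (3,5)
  next x-line at t=1.8546, next y-line at t=0.8386; Δt_x=3.8637, Δt_y=1.0353
    y: enter (3,6) at t=0.8386
    x: enter (2,6) at t=1.8546
    y: enter (2,7) at t=1.8738 ← occupied
  → r_4 = 1.8738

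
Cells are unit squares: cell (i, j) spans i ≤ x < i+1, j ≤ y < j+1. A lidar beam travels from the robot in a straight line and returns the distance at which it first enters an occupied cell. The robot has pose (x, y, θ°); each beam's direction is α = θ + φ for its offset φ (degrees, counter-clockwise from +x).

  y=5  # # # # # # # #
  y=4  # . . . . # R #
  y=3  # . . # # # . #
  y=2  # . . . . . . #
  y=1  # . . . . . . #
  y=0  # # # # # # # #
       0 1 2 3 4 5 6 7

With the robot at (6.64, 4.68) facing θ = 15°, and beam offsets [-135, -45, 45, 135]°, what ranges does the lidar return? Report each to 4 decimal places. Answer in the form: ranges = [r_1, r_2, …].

beam 1: φ=-135°, α=240°
  d=(-0.5000,-0.8660)  start (6,4)  tX=1.2800 tY=0.7852  stride 1/|dx|=2.0000 1/|dy|=1.1547
    cross y-line → (6,3), t=0.7852
    cross x-line → (5,3), t=1.2800 (wall)
  → r_1 = 1.2800
beam 2: φ=-45°, α=330°
  d=(0.8660,-0.5000)  start (6,4)  tX=0.4157 tY=1.3600  stride 1/|dx|=1.1547 1/|dy|=2.0000
    cross x-line → (7,4), t=0.4157 (wall)
  → r_2 = 0.4157
beam 3: φ=45°, α=60°
  d=(0.5000,0.8660)  start (6,4)  tX=0.7200 tY=0.3695  stride 1/|dx|=2.0000 1/|dy|=1.1547
    cross y-line → (6,5), t=0.3695 (wall)
  → r_3 = 0.3695
beam 4: φ=135°, α=150°
  d=(-0.8660,0.5000)  start (6,4)  tX=0.7390 tY=0.6400  stride 1/|dx|=1.1547 1/|dy|=2.0000
    cross y-line → (6,5), t=0.6400 (wall)
  → r_4 = 0.6400

ranges = [1.2800, 0.4157, 0.3695, 0.6400]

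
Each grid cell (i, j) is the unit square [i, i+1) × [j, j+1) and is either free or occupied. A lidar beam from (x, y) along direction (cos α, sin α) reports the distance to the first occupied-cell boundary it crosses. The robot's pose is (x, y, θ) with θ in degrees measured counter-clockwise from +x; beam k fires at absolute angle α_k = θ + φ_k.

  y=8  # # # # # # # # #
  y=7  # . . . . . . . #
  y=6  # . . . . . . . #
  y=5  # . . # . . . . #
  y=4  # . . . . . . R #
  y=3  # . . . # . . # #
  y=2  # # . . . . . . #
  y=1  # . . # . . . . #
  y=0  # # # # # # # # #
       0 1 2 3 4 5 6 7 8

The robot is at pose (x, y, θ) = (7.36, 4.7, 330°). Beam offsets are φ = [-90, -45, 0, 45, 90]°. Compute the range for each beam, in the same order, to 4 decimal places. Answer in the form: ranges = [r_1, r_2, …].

beam 1: φ=-90°, α=240°
  dir = (cos 240°, sin 240°) = (-0.5000, -0.8660); from cell (7,4)
  next x-line at t=0.7200, next y-line at t=0.8083; Δt_x=2.0000, Δt_y=1.1547
    x: enter (6,4) at t=0.7200
    y: enter (6,3) at t=0.8083
    y: enter (6,2) at t=1.9630
    x: enter (5,2) at t=2.7200
    y: enter (5,1) at t=3.1177
    y: enter (5,0) at t=4.2724 ← occupied
  → r_1 = 4.2724
beam 2: φ=-45°, α=285°
  dir = (cos 285°, sin 285°) = (0.2588, -0.9659); from cell (7,4)
  next x-line at t=2.4728, next y-line at t=0.7247; Δt_x=3.8637, Δt_y=1.0353
    y: enter (7,3) at t=0.7247 ← occupied
  → r_2 = 0.7247
beam 3: φ=0°, α=330°
  dir = (cos 330°, sin 330°) = (0.8660, -0.5000); from cell (7,4)
  next x-line at t=0.7390, next y-line at t=1.4000; Δt_x=1.1547, Δt_y=2.0000
    x: enter (8,4) at t=0.7390 ← occupied
  → r_3 = 0.7390
beam 4: φ=45°, α=15°
  dir = (cos 15°, sin 15°) = (0.9659, 0.2588); from cell (7,4)
  next x-line at t=0.6626, next y-line at t=1.1591; Δt_x=1.0353, Δt_y=3.8637
    x: enter (8,4) at t=0.6626 ← occupied
  → r_4 = 0.6626
beam 5: φ=90°, α=60°
  dir = (cos 60°, sin 60°) = (0.5000, 0.8660); from cell (7,4)
  next x-line at t=1.2800, next y-line at t=0.3464; Δt_x=2.0000, Δt_y=1.1547
    y: enter (7,5) at t=0.3464
    x: enter (8,5) at t=1.2800 ← occupied
  → r_5 = 1.2800

ranges = [4.2724, 0.7247, 0.7390, 0.6626, 1.2800]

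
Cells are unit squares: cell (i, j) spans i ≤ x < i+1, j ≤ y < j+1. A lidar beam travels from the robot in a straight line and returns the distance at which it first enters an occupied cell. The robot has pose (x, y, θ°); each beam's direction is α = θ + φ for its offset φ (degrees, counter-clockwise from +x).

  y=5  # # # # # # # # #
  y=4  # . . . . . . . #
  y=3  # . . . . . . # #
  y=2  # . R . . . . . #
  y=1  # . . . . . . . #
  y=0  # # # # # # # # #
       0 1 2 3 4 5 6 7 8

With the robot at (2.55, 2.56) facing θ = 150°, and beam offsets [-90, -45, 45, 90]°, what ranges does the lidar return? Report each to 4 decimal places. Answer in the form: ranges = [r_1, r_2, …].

beam 1: φ=-90°, α=60°
  dir = (cos 60°, sin 60°) = (0.5000, 0.8660); from cell (2,2)
  next x-line at t=0.9000, next y-line at t=0.5081; Δt_x=2.0000, Δt_y=1.1547
    y: enter (2,3) at t=0.5081
    x: enter (3,3) at t=0.9000
    y: enter (3,4) at t=1.6628
    y: enter (3,5) at t=2.8175 ← occupied
  → r_1 = 2.8175
beam 2: φ=-45°, α=105°
  dir = (cos 105°, sin 105°) = (-0.2588, 0.9659); from cell (2,2)
  next x-line at t=2.1250, next y-line at t=0.4555; Δt_x=3.8637, Δt_y=1.0353
    y: enter (2,3) at t=0.4555
    y: enter (2,4) at t=1.4908
    x: enter (1,4) at t=2.1250
    y: enter (1,5) at t=2.5261 ← occupied
  → r_2 = 2.5261
beam 3: φ=45°, α=195°
  dir = (cos 195°, sin 195°) = (-0.9659, -0.2588); from cell (2,2)
  next x-line at t=0.5694, next y-line at t=2.1637; Δt_x=1.0353, Δt_y=3.8637
    x: enter (1,2) at t=0.5694
    x: enter (0,2) at t=1.6047 ← occupied
  → r_3 = 1.6047
beam 4: φ=90°, α=240°
  dir = (cos 240°, sin 240°) = (-0.5000, -0.8660); from cell (2,2)
  next x-line at t=1.1000, next y-line at t=0.6466; Δt_x=2.0000, Δt_y=1.1547
    y: enter (2,1) at t=0.6466
    x: enter (1,1) at t=1.1000
    y: enter (1,0) at t=1.8013 ← occupied
  → r_4 = 1.8013

ranges = [2.8175, 2.5261, 1.6047, 1.8013]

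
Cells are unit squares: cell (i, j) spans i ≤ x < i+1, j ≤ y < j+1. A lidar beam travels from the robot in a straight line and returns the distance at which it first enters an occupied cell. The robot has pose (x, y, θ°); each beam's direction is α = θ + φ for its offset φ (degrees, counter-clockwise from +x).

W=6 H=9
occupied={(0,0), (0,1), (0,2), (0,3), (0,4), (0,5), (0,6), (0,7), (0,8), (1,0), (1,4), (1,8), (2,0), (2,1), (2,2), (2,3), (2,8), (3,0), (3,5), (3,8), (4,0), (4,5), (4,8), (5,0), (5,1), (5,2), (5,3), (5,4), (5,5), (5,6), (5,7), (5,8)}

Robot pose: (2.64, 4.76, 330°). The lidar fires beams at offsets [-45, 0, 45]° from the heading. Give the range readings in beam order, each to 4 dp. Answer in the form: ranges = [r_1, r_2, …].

beam 1: φ=-45°, α=285°
  cosα=0.2588 sinα=-0.9659 | (2,4) | tMaxX 1.3909 tMaxY 0.7868 | tΔX 3.8637 tΔY 1.0353
    t=0.7868 [y] (2,3) — stop
  → r_1 = 0.7868
beam 2: φ=0°, α=330°
  cosα=0.8660 sinα=-0.5000 | (2,4) | tMaxX 0.4157 tMaxY 1.5200 | tΔX 1.1547 tΔY 2.0000
    t=0.4157 [x] (3,4)
    t=1.5200 [y] (3,3)
    t=1.5704 [x] (4,3)
    t=2.7251 [x] (5,3) — stop
  → r_2 = 2.7251
beam 3: φ=45°, α=15°
  cosα=0.9659 sinα=0.2588 | (2,4) | tMaxX 0.3727 tMaxY 0.9273 | tΔX 1.0353 tΔY 3.8637
    t=0.3727 [x] (3,4)
    t=0.9273 [y] (3,5) — stop
  → r_3 = 0.9273

ranges = [0.7868, 2.7251, 0.9273]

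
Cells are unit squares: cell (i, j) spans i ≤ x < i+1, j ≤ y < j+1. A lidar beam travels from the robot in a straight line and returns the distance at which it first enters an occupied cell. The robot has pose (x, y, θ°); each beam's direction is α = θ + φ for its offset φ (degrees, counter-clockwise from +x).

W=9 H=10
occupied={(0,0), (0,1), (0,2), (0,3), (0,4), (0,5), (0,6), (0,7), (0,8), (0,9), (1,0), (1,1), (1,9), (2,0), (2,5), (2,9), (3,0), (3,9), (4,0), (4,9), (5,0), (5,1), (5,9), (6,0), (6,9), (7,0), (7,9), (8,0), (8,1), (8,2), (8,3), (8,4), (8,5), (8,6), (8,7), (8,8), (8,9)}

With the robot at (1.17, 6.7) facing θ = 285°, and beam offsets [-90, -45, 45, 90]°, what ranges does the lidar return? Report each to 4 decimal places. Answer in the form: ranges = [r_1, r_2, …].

beam 1: φ=-90°, α=195°
  cosα=-0.9659 sinα=-0.2588 | (1,6) | tMaxX 0.1760 tMaxY 2.7046 | tΔX 1.0353 tΔY 3.8637
    t=0.1760 [x] (0,6) — stop
  → r_1 = 0.1760
beam 2: φ=-45°, α=240°
  cosα=-0.5000 sinα=-0.8660 | (1,6) | tMaxX 0.3400 tMaxY 0.8083 | tΔX 2.0000 tΔY 1.1547
    t=0.3400 [x] (0,6) — stop
  → r_2 = 0.3400
beam 3: φ=45°, α=330°
  cosα=0.8660 sinα=-0.5000 | (1,6) | tMaxX 0.9584 tMaxY 1.4000 | tΔX 1.1547 tΔY 2.0000
    t=0.9584 [x] (2,6)
    t=1.4000 [y] (2,5) — stop
  → r_3 = 1.4000
beam 4: φ=90°, α=15°
  cosα=0.9659 sinα=0.2588 | (1,6) | tMaxX 0.8593 tMaxY 1.1591 | tΔX 1.0353 tΔY 3.8637
    t=0.8593 [x] (2,6)
    t=1.1591 [y] (2,7)
    t=1.8946 [x] (3,7)
    t=2.9298 [x] (4,7)
    t=3.9651 [x] (5,7)
    t=5.0004 [x] (6,7)
    t=5.0228 [y] (6,8)
    t=6.0357 [x] (7,8)
    t=7.0709 [x] (8,8) — stop
  → r_4 = 7.0709

ranges = [0.1760, 0.3400, 1.4000, 7.0709]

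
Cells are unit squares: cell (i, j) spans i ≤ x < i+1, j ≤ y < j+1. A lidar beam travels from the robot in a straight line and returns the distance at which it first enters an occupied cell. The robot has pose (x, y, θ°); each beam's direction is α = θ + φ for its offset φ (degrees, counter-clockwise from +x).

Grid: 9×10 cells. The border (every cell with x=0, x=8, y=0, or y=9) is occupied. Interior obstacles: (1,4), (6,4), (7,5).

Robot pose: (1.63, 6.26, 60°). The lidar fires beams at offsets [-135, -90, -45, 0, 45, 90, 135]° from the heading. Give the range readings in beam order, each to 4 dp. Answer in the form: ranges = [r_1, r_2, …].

ranges = [1.3044, 7.3554, 6.5947, 3.1639, 2.4341, 0.7275, 0.6522]

beam 1: φ=-135°, α=285°
  cosα=0.2588 sinα=-0.9659 | (1,6) | tMaxX 1.4296 tMaxY 0.2692 | tΔX 3.8637 tΔY 1.0353
    t=0.2692 [y] (1,5)
    t=1.3044 [y] (1,4) — stop
  → r_1 = 1.3044
beam 2: φ=-90°, α=330°
  cosα=0.8660 sinα=-0.5000 | (1,6) | tMaxX 0.4272 tMaxY 0.5200 | tΔX 1.1547 tΔY 2.0000
    t=0.4272 [x] (2,6)
    t=0.5200 [y] (2,5)
    t=1.5819 [x] (3,5)
    t=2.5200 [y] (3,4)
    t=2.7366 [x] (4,4)
    t=3.8913 [x] (5,4)
    t=4.5200 [y] (5,3)
    t=5.0460 [x] (6,3)
    t=6.2007 [x] (7,3)
    t=6.5200 [y] (7,2)
    t=7.3554 [x] (8,2) — stop
  → r_2 = 7.3554
beam 3: φ=-45°, α=15°
  cosα=0.9659 sinα=0.2588 | (1,6) | tMaxX 0.3831 tMaxY 2.8591 | tΔX 1.0353 tΔY 3.8637
    t=0.3831 [x] (2,6)
    t=1.4183 [x] (3,6)
    t=2.4536 [x] (4,6)
    t=2.8591 [y] (4,7)
    t=3.4889 [x] (5,7)
    t=4.5242 [x] (6,7)
    t=5.5594 [x] (7,7)
    t=6.5947 [x] (8,7) — stop
  → r_3 = 6.5947
beam 4: φ=0°, α=60°
  cosα=0.5000 sinα=0.8660 | (1,6) | tMaxX 0.7400 tMaxY 0.8545 | tΔX 2.0000 tΔY 1.1547
    t=0.7400 [x] (2,6)
    t=0.8545 [y] (2,7)
    t=2.0092 [y] (2,8)
    t=2.7400 [x] (3,8)
    t=3.1639 [y] (3,9) — stop
  → r_4 = 3.1639
beam 5: φ=45°, α=105°
  cosα=-0.2588 sinα=0.9659 | (1,6) | tMaxX 2.4341 tMaxY 0.7661 | tΔX 3.8637 tΔY 1.0353
    t=0.7661 [y] (1,7)
    t=1.8014 [y] (1,8)
    t=2.4341 [x] (0,8) — stop
  → r_5 = 2.4341
beam 6: φ=90°, α=150°
  cosα=-0.8660 sinα=0.5000 | (1,6) | tMaxX 0.7275 tMaxY 1.4800 | tΔX 1.1547 tΔY 2.0000
    t=0.7275 [x] (0,6) — stop
  → r_6 = 0.7275
beam 7: φ=135°, α=195°
  cosα=-0.9659 sinα=-0.2588 | (1,6) | tMaxX 0.6522 tMaxY 1.0046 | tΔX 1.0353 tΔY 3.8637
    t=0.6522 [x] (0,6) — stop
  → r_7 = 0.6522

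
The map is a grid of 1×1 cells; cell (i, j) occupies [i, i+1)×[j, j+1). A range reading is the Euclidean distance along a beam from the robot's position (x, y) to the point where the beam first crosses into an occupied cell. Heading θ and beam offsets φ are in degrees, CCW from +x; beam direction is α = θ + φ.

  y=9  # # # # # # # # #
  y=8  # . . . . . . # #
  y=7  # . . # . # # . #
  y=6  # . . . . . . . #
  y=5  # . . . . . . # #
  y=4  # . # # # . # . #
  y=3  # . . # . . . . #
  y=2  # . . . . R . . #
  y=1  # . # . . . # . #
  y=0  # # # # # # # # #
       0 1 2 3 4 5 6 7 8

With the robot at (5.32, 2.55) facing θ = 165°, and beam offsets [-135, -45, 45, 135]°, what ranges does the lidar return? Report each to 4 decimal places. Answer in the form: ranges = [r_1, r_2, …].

beam 1: φ=-135°, α=30°
  cosα=0.8660 sinα=0.5000 | (5,2) | tMaxX 0.7852 tMaxY 0.9000 | tΔX 1.1547 tΔY 2.0000
    t=0.7852 [x] (6,2)
    t=0.9000 [y] (6,3)
    t=1.9399 [x] (7,3)
    t=2.9000 [y] (7,4)
    t=3.0946 [x] (8,4) — stop
  → r_1 = 3.0946
beam 2: φ=-45°, α=120°
  cosα=-0.5000 sinα=0.8660 | (5,2) | tMaxX 0.6400 tMaxY 0.5196 | tΔX 2.0000 tΔY 1.1547
    t=0.5196 [y] (5,3)
    t=0.6400 [x] (4,3)
    t=1.6743 [y] (4,4) — stop
  → r_2 = 1.6743
beam 3: φ=45°, α=210°
  cosα=-0.8660 sinα=-0.5000 | (5,2) | tMaxX 0.3695 tMaxY 1.1000 | tΔX 1.1547 tΔY 2.0000
    t=0.3695 [x] (4,2)
    t=1.1000 [y] (4,1)
    t=1.5242 [x] (3,1)
    t=2.6789 [x] (2,1) — stop
  → r_3 = 2.6789
beam 4: φ=135°, α=300°
  cosα=0.5000 sinα=-0.8660 | (5,2) | tMaxX 1.3600 tMaxY 0.6351 | tΔX 2.0000 tΔY 1.1547
    t=0.6351 [y] (5,1)
    t=1.3600 [x] (6,1) — stop
  → r_4 = 1.3600

ranges = [3.0946, 1.6743, 2.6789, 1.3600]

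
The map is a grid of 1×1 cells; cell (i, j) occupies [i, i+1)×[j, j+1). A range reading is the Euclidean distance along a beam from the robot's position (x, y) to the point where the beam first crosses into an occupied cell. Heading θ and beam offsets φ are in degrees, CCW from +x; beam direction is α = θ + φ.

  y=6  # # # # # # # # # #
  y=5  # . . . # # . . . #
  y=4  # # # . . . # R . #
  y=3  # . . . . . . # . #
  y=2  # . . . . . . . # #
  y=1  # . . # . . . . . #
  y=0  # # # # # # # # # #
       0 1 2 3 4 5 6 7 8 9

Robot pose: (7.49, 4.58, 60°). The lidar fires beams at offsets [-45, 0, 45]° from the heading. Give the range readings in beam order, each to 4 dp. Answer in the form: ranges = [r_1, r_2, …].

ranges = [1.5633, 1.6397, 1.4701]

beam 1: φ=-45°, α=15°
  d=(0.9659,0.2588)  start (7,4)  tX=0.5280 tY=1.6228  stride 1/|dx|=1.0353 1/|dy|=3.8637
    cross x-line → (8,4), t=0.5280
    cross x-line → (9,4), t=1.5633 (wall)
  → r_1 = 1.5633
beam 2: φ=0°, α=60°
  d=(0.5000,0.8660)  start (7,4)  tX=1.0200 tY=0.4850  stride 1/|dx|=2.0000 1/|dy|=1.1547
    cross y-line → (7,5), t=0.4850
    cross x-line → (8,5), t=1.0200
    cross y-line → (8,6), t=1.6397 (wall)
  → r_2 = 1.6397
beam 3: φ=45°, α=105°
  d=(-0.2588,0.9659)  start (7,4)  tX=1.8932 tY=0.4348  stride 1/|dx|=3.8637 1/|dy|=1.0353
    cross y-line → (7,5), t=0.4348
    cross y-line → (7,6), t=1.4701 (wall)
  → r_3 = 1.4701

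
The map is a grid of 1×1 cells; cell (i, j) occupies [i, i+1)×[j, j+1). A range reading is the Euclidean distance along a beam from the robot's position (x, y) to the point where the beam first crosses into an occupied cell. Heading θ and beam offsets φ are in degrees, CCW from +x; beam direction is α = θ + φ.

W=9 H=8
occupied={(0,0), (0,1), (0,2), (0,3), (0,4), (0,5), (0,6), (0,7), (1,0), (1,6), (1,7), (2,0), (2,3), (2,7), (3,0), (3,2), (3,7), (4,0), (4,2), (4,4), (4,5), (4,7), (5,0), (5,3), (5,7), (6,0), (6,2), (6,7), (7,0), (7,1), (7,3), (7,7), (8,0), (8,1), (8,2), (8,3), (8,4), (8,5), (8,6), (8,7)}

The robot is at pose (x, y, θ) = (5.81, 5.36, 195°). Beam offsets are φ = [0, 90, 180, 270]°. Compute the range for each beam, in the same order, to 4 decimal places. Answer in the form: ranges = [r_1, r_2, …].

ranges = [0.8386, 2.4433, 2.2673, 1.6979]

beam 1: φ=0°, α=195°
  d=(-0.9659,-0.2588)  start (5,5)  tX=0.8386 tY=1.3909  stride 1/|dx|=1.0353 1/|dy|=3.8637
    cross x-line → (4,5), t=0.8386 (wall)
  → r_1 = 0.8386
beam 2: φ=90°, α=285°
  d=(0.2588,-0.9659)  start (5,5)  tX=0.7341 tY=0.3727  stride 1/|dx|=3.8637 1/|dy|=1.0353
    cross y-line → (5,4), t=0.3727
    cross x-line → (6,4), t=0.7341
    cross y-line → (6,3), t=1.4080
    cross y-line → (6,2), t=2.4433 (wall)
  → r_2 = 2.4433
beam 3: φ=180°, α=15°
  d=(0.9659,0.2588)  start (5,5)  tX=0.1967 tY=2.4728  stride 1/|dx|=1.0353 1/|dy|=3.8637
    cross x-line → (6,5), t=0.1967
    cross x-line → (7,5), t=1.2320
    cross x-line → (8,5), t=2.2673 (wall)
  → r_3 = 2.2673
beam 4: φ=270°, α=105°
  d=(-0.2588,0.9659)  start (5,5)  tX=3.1296 tY=0.6626  stride 1/|dx|=3.8637 1/|dy|=1.0353
    cross y-line → (5,6), t=0.6626
    cross y-line → (5,7), t=1.6979 (wall)
  → r_4 = 1.6979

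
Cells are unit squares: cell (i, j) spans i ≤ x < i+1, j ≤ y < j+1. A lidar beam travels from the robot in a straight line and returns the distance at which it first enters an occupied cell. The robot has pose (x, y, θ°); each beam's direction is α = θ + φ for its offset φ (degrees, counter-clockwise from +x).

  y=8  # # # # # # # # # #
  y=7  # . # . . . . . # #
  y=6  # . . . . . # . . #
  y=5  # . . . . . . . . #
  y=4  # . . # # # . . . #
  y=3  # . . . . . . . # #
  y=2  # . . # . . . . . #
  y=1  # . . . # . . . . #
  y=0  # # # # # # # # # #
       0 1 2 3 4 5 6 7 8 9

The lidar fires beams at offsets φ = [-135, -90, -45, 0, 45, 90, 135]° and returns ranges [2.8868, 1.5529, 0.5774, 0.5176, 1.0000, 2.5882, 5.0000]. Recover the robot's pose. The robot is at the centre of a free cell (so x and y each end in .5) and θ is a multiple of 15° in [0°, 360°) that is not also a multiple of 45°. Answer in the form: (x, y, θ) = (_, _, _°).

Candidates: 47 free-cell centres × 16 headings = 752 poses. Raycast each; keep the one whose scan matches to 4 dp.
  (1.5, 3.5, 60°): beam 1 = 2.5882 ≠ 2.8868 ✗
  (8.5, 2.5, 345°): beam 1 = 3.0000 ≠ 2.8868 ✗
  (7.5, 3.5, 120°): beam 1 = 0.5176 ≠ 2.8868 ✗
  (5.5, 3.5, 150°): beam 1 = 3.6235 ≠ 2.8868 ✗
  …
  (6.5, 1.5, 285°): r_1=2.8868, r_2=1.5529, r_3=0.5774, r_4=0.5176, r_5=1.0000, r_6=2.5882, r_7=5.0000 — all match ✓
Only this pose fits every beam.

(x, y, θ) = (6.5, 1.5, 285°)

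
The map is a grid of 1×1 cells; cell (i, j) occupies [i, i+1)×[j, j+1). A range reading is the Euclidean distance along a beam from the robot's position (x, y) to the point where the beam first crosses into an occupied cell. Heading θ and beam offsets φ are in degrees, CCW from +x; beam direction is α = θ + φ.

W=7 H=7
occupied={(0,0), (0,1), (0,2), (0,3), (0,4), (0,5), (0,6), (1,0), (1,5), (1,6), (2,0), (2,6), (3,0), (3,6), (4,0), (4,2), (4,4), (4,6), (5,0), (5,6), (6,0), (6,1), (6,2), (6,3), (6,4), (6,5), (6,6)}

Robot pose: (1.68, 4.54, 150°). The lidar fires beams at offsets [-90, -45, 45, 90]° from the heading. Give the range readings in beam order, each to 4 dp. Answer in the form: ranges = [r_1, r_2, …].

beam 1: φ=-90°, α=60°
  dir = (cos 60°, sin 60°) = (0.5000, 0.8660); from cell (1,4)
  next x-line at t=0.6400, next y-line at t=0.5312; Δt_x=2.0000, Δt_y=1.1547
    y: enter (1,5) at t=0.5312 ← occupied
  → r_1 = 0.5312
beam 2: φ=-45°, α=105°
  dir = (cos 105°, sin 105°) = (-0.2588, 0.9659); from cell (1,4)
  next x-line at t=2.6273, next y-line at t=0.4762; Δt_x=3.8637, Δt_y=1.0353
    y: enter (1,5) at t=0.4762 ← occupied
  → r_2 = 0.4762
beam 3: φ=45°, α=195°
  dir = (cos 195°, sin 195°) = (-0.9659, -0.2588); from cell (1,4)
  next x-line at t=0.7040, next y-line at t=2.0864; Δt_x=1.0353, Δt_y=3.8637
    x: enter (0,4) at t=0.7040 ← occupied
  → r_3 = 0.7040
beam 4: φ=90°, α=240°
  dir = (cos 240°, sin 240°) = (-0.5000, -0.8660); from cell (1,4)
  next x-line at t=1.3600, next y-line at t=0.6235; Δt_x=2.0000, Δt_y=1.1547
    y: enter (1,3) at t=0.6235
    x: enter (0,3) at t=1.3600 ← occupied
  → r_4 = 1.3600

ranges = [0.5312, 0.4762, 0.7040, 1.3600]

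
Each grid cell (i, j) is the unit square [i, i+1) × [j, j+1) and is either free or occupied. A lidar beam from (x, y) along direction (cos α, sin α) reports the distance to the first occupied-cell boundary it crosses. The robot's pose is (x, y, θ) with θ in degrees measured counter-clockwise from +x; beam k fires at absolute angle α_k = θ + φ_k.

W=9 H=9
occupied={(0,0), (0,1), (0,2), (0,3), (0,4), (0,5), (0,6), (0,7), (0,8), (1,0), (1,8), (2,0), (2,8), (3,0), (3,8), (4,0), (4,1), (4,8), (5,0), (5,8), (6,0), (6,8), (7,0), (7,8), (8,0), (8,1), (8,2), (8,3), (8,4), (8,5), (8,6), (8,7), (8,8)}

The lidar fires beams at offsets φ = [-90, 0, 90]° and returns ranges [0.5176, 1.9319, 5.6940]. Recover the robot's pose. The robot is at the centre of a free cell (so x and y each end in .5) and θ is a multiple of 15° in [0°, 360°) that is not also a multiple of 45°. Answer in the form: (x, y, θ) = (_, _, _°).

(x, y, θ) = (5.5, 7.5, 165°)

The pose lattice has 48·16 = 768 candidates. Test each by forward raycasting.
  (1.5, 5.5, 150°): beam 1 = 2.8868 ≠ 0.5176 ✗
  (2.5, 7.5, 105°): beam 1 = 1.9319 ≠ 0.5176 ✗
  (7.5, 1.5, 15°): beam 2 = 0.5176 ≠ 1.9319 ✗
  (6.5, 7.5, 60°): beam 1 = 1.7321 ≠ 0.5176 ✗
  …
  (5.5, 7.5, 165°): r_1=0.5176, r_2=1.9319, r_3=5.6940 — all match ✓
Only this pose fits every beam.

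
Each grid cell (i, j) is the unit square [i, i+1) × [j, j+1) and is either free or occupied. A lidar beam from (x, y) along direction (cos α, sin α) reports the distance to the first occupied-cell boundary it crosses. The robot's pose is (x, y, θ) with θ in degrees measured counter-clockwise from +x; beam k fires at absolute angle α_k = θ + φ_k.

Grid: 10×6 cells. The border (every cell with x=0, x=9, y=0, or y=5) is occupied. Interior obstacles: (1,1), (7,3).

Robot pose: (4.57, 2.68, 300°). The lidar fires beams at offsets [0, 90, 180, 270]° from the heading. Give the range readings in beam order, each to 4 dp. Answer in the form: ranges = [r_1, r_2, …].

beam 1: φ=0°, α=300°
  dir = (cos 300°, sin 300°) = (0.5000, -0.8660); from cell (4,2)
  next x-line at t=0.8600, next y-line at t=0.7852; Δt_x=2.0000, Δt_y=1.1547
    y: enter (4,1) at t=0.7852
    x: enter (5,1) at t=0.8600
    y: enter (5,0) at t=1.9399 ← occupied
  → r_1 = 1.9399
beam 2: φ=90°, α=30°
  dir = (cos 30°, sin 30°) = (0.8660, 0.5000); from cell (4,2)
  next x-line at t=0.4965, next y-line at t=0.6400; Δt_x=1.1547, Δt_y=2.0000
    x: enter (5,2) at t=0.4965
    y: enter (5,3) at t=0.6400
    x: enter (6,3) at t=1.6512
    y: enter (6,4) at t=2.6400
    x: enter (7,4) at t=2.8059
    x: enter (8,4) at t=3.9606
    y: enter (8,5) at t=4.6400 ← occupied
  → r_2 = 4.6400
beam 3: φ=180°, α=120°
  dir = (cos 120°, sin 120°) = (-0.5000, 0.8660); from cell (4,2)
  next x-line at t=1.1400, next y-line at t=0.3695; Δt_x=2.0000, Δt_y=1.1547
    y: enter (4,3) at t=0.3695
    x: enter (3,3) at t=1.1400
    y: enter (3,4) at t=1.5242
    y: enter (3,5) at t=2.6789 ← occupied
  → r_3 = 2.6789
beam 4: φ=270°, α=210°
  dir = (cos 210°, sin 210°) = (-0.8660, -0.5000); from cell (4,2)
  next x-line at t=0.6582, next y-line at t=1.3600; Δt_x=1.1547, Δt_y=2.0000
    x: enter (3,2) at t=0.6582
    y: enter (3,1) at t=1.3600
    x: enter (2,1) at t=1.8129
    x: enter (1,1) at t=2.9676 ← occupied
  → r_4 = 2.9676

ranges = [1.9399, 4.6400, 2.6789, 2.9676]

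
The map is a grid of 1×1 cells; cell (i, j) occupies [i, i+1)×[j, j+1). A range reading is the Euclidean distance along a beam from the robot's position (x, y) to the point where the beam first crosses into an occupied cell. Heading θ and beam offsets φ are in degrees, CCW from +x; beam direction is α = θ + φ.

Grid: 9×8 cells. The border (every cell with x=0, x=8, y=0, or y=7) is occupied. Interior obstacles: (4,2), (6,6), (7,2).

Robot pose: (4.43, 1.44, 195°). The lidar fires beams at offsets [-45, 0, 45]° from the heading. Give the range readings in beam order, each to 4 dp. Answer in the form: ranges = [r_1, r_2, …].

ranges = [3.9606, 1.7000, 0.5081]

beam 1: φ=-45°, α=150°
  dir = (cos 150°, sin 150°) = (-0.8660, 0.5000); from cell (4,1)
  next x-line at t=0.4965, next y-line at t=1.1200; Δt_x=1.1547, Δt_y=2.0000
    x: enter (3,1) at t=0.4965
    y: enter (3,2) at t=1.1200
    x: enter (2,2) at t=1.6512
    x: enter (1,2) at t=2.8059
    y: enter (1,3) at t=3.1200
    x: enter (0,3) at t=3.9606 ← occupied
  → r_1 = 3.9606
beam 2: φ=0°, α=195°
  dir = (cos 195°, sin 195°) = (-0.9659, -0.2588); from cell (4,1)
  next x-line at t=0.4452, next y-line at t=1.7000; Δt_x=1.0353, Δt_y=3.8637
    x: enter (3,1) at t=0.4452
    x: enter (2,1) at t=1.4804
    y: enter (2,0) at t=1.7000 ← occupied
  → r_2 = 1.7000
beam 3: φ=45°, α=240°
  dir = (cos 240°, sin 240°) = (-0.5000, -0.8660); from cell (4,1)
  next x-line at t=0.8600, next y-line at t=0.5081; Δt_x=2.0000, Δt_y=1.1547
    y: enter (4,0) at t=0.5081 ← occupied
  → r_3 = 0.5081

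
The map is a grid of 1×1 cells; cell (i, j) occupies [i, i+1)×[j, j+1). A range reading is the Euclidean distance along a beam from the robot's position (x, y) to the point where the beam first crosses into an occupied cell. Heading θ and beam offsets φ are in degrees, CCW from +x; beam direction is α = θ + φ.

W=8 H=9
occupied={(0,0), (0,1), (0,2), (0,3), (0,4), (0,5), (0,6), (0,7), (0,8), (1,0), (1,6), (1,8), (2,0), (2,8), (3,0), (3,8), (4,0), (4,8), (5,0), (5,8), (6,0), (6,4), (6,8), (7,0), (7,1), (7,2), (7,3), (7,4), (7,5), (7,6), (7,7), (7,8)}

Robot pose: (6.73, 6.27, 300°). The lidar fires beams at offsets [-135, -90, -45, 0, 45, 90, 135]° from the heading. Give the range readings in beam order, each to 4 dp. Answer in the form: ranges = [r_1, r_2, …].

beam 1: φ=-135°, α=165°
  cosα=-0.9659 sinα=0.2588 | (6,6) | tMaxX 0.7558 tMaxY 2.8205 | tΔX 1.0353 tΔY 3.8637
    t=0.7558 [x] (5,6)
    t=1.7910 [x] (4,6)
    t=2.8205 [y] (4,7)
    t=2.8263 [x] (3,7)
    t=3.8616 [x] (2,7)
    t=4.8969 [x] (1,7)
    t=5.9321 [x] (0,7) — stop
  → r_1 = 5.9321
beam 2: φ=-90°, α=210°
  cosα=-0.8660 sinα=-0.5000 | (6,6) | tMaxX 0.8429 tMaxY 0.5400 | tΔX 1.1547 tΔY 2.0000
    t=0.5400 [y] (6,5)
    t=0.8429 [x] (5,5)
    t=1.9976 [x] (4,5)
    t=2.5400 [y] (4,4)
    t=3.1523 [x] (3,4)
    t=4.3070 [x] (2,4)
    t=4.5400 [y] (2,3)
    t=5.4617 [x] (1,3)
    t=6.5400 [y] (1,2)
    t=6.6164 [x] (0,2) — stop
  → r_2 = 6.6164
beam 3: φ=-45°, α=255°
  cosα=-0.2588 sinα=-0.9659 | (6,6) | tMaxX 2.8205 tMaxY 0.2795 | tΔX 3.8637 tΔY 1.0353
    t=0.2795 [y] (6,5)
    t=1.3148 [y] (6,4) — stop
  → r_3 = 1.3148
beam 4: φ=0°, α=300°
  cosα=0.5000 sinα=-0.8660 | (6,6) | tMaxX 0.5400 tMaxY 0.3118 | tΔX 2.0000 tΔY 1.1547
    t=0.3118 [y] (6,5)
    t=0.5400 [x] (7,5) — stop
  → r_4 = 0.5400
beam 5: φ=45°, α=345°
  cosα=0.9659 sinα=-0.2588 | (6,6) | tMaxX 0.2795 tMaxY 1.0432 | tΔX 1.0353 tΔY 3.8637
    t=0.2795 [x] (7,6) — stop
  → r_5 = 0.2795
beam 6: φ=90°, α=30°
  cosα=0.8660 sinα=0.5000 | (6,6) | tMaxX 0.3118 tMaxY 1.4600 | tΔX 1.1547 tΔY 2.0000
    t=0.3118 [x] (7,6) — stop
  → r_6 = 0.3118
beam 7: φ=135°, α=75°
  cosα=0.2588 sinα=0.9659 | (6,6) | tMaxX 1.0432 tMaxY 0.7558 | tΔX 3.8637 tΔY 1.0353
    t=0.7558 [y] (6,7)
    t=1.0432 [x] (7,7) — stop
  → r_7 = 1.0432

ranges = [5.9321, 6.6164, 1.3148, 0.5400, 0.2795, 0.3118, 1.0432]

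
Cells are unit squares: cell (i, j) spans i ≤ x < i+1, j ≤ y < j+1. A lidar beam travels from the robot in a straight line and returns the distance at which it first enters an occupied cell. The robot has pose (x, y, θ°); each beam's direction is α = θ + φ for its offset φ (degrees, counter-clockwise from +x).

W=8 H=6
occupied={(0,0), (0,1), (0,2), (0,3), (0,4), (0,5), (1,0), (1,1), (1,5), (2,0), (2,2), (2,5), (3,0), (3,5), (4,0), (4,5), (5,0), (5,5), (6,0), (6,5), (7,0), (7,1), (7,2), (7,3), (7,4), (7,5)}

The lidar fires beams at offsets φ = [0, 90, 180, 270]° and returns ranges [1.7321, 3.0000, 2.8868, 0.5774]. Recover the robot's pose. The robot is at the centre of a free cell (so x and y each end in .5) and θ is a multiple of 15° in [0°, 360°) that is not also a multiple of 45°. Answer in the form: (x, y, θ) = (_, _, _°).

Candidates: 22 free-cell centres × 16 headings = 352 poses. Raycast each; keep the one whose scan matches to 4 dp.
  (3.5, 2.5, 345°): beam 1 = 3.6235 ≠ 1.7321 ✗
  (5.5, 3.5, 300°): beam 1 = 2.8868 ≠ 1.7321 ✗
  (2.5, 1.5, 150°): beam 1 = 0.5774 ≠ 1.7321 ✗
  (5.5, 3.5, 30°): beam 2 = 1.7321 ≠ 3.0000 ✗
  …
  (3.5, 2.5, 240°): r_1=1.7321, r_2=3.0000, r_3=2.8868, r_4=0.5774 — all match ✓
Only this pose fits every beam.

(x, y, θ) = (3.5, 2.5, 240°)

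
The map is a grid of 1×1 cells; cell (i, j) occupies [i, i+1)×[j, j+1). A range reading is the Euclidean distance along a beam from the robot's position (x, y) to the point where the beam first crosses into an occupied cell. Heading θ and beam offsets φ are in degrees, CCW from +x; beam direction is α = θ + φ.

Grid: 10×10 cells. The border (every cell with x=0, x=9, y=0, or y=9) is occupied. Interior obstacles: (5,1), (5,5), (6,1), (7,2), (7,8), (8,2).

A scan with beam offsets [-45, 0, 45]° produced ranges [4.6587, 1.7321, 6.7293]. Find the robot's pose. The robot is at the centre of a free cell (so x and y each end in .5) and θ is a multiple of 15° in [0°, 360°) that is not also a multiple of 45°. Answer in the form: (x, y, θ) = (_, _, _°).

(x, y, θ) = (7.5, 4.5, 150°)

The pose lattice has 58·16 = 928 candidates. Test each by forward raycasting.
  (2.5, 6.5, 210°): beam 1 = 1.5529 ≠ 4.6587 ✗
  (6.5, 4.5, 210°): beam 1 = 5.6940 ≠ 4.6587 ✗
  (8.5, 6.5, 195°): beam 1 = 5.0000 ≠ 4.6587 ✗
  (5.5, 4.5, 195°): beam 1 = 5.1962 ≠ 4.6587 ✗
  (1.5, 4.5, 150°): beam 1 = 1.9319 ≠ 4.6587 ✗
  …
  (7.5, 4.5, 150°): r_1=4.6587, r_2=1.7321, r_3=6.7293 — all match ✓
Unique over the lattice → pose = (7.5, 4.5, 150°).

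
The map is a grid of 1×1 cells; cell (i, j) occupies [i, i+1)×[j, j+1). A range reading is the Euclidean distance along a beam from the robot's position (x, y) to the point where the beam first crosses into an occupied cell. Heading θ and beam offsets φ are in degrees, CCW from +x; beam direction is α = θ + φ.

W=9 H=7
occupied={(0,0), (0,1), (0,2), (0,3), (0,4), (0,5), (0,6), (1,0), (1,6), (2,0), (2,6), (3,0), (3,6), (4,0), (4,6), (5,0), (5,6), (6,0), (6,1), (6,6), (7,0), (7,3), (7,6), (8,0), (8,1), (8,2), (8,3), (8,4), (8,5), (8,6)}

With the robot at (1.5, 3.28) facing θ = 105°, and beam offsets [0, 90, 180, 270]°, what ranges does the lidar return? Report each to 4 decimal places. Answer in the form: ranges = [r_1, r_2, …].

beam 1: φ=0°, α=105°
  d=(-0.2588,0.9659)  start (1,3)  tX=1.9319 tY=0.7454  stride 1/|dx|=3.8637 1/|dy|=1.0353
    cross y-line → (1,4), t=0.7454
    cross y-line → (1,5), t=1.7807
    cross x-line → (0,5), t=1.9319 (wall)
  → r_1 = 1.9319
beam 2: φ=90°, α=195°
  d=(-0.9659,-0.2588)  start (1,3)  tX=0.5176 tY=1.0818  stride 1/|dx|=1.0353 1/|dy|=3.8637
    cross x-line → (0,3), t=0.5176 (wall)
  → r_2 = 0.5176
beam 3: φ=180°, α=285°
  d=(0.2588,-0.9659)  start (1,3)  tX=1.9319 tY=0.2899  stride 1/|dx|=3.8637 1/|dy|=1.0353
    cross y-line → (1,2), t=0.2899
    cross y-line → (1,1), t=1.3252
    cross x-line → (2,1), t=1.9319
    cross y-line → (2,0), t=2.3604 (wall)
  → r_3 = 2.3604
beam 4: φ=270°, α=15°
  d=(0.9659,0.2588)  start (1,3)  tX=0.5176 tY=2.7819  stride 1/|dx|=1.0353 1/|dy|=3.8637
    cross x-line → (2,3), t=0.5176
    cross x-line → (3,3), t=1.5529
    cross x-line → (4,3), t=2.5882
    cross y-line → (4,4), t=2.7819
    cross x-line → (5,4), t=3.6235
    cross x-line → (6,4), t=4.6587
    cross x-line → (7,4), t=5.6940
    cross y-line → (7,5), t=6.6456
    cross x-line → (8,5), t=6.7293 (wall)
  → r_4 = 6.7293

ranges = [1.9319, 0.5176, 2.3604, 6.7293]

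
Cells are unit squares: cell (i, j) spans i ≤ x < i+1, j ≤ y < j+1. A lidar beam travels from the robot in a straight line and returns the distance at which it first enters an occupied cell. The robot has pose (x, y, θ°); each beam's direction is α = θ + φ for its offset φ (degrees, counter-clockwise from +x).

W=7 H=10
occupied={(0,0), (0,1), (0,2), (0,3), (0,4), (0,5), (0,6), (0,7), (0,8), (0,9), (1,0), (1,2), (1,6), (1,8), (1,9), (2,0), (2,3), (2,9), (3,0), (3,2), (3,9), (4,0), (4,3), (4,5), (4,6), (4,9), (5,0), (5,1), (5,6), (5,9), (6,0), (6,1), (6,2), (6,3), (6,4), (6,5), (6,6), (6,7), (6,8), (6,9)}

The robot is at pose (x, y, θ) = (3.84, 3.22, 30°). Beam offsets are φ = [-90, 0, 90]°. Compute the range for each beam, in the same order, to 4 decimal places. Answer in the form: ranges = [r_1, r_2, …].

ranges = [0.2540, 0.1848, 3.6800]

beam 1: φ=-90°, α=300°
  cosα=0.5000 sinα=-0.8660 | (3,3) | tMaxX 0.3200 tMaxY 0.2540 | tΔX 2.0000 tΔY 1.1547
    t=0.2540 [y] (3,2) — stop
  → r_1 = 0.2540
beam 2: φ=0°, α=30°
  cosα=0.8660 sinα=0.5000 | (3,3) | tMaxX 0.1848 tMaxY 1.5600 | tΔX 1.1547 tΔY 2.0000
    t=0.1848 [x] (4,3) — stop
  → r_2 = 0.1848
beam 3: φ=90°, α=120°
  cosα=-0.5000 sinα=0.8660 | (3,3) | tMaxX 1.6800 tMaxY 0.9007 | tΔX 2.0000 tΔY 1.1547
    t=0.9007 [y] (3,4)
    t=1.6800 [x] (2,4)
    t=2.0554 [y] (2,5)
    t=3.2101 [y] (2,6)
    t=3.6800 [x] (1,6) — stop
  → r_3 = 3.6800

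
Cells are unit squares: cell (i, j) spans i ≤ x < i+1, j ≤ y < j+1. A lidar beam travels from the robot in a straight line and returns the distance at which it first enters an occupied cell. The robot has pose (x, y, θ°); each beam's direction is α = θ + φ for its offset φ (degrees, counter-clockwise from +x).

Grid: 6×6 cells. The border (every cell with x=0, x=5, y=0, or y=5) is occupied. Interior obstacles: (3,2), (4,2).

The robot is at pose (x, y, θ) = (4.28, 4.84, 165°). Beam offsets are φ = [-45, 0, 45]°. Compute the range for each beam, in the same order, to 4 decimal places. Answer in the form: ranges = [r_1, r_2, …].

beam 1: φ=-45°, α=120°
  d=(-0.5000,0.8660)  start (4,4)  tX=0.5600 tY=0.1848  stride 1/|dx|=2.0000 1/|dy|=1.1547
    cross y-line → (4,5), t=0.1848 (wall)
  → r_1 = 0.1848
beam 2: φ=0°, α=165°
  d=(-0.9659,0.2588)  start (4,4)  tX=0.2899 tY=0.6182  stride 1/|dx|=1.0353 1/|dy|=3.8637
    cross x-line → (3,4), t=0.2899
    cross y-line → (3,5), t=0.6182 (wall)
  → r_2 = 0.6182
beam 3: φ=45°, α=210°
  d=(-0.8660,-0.5000)  start (4,4)  tX=0.3233 tY=1.6800  stride 1/|dx|=1.1547 1/|dy|=2.0000
    cross x-line → (3,4), t=0.3233
    cross x-line → (2,4), t=1.4780
    cross y-line → (2,3), t=1.6800
    cross x-line → (1,3), t=2.6327
    cross y-line → (1,2), t=3.6800
    cross x-line → (0,2), t=3.7874 (wall)
  → r_3 = 3.7874

ranges = [0.1848, 0.6182, 3.7874]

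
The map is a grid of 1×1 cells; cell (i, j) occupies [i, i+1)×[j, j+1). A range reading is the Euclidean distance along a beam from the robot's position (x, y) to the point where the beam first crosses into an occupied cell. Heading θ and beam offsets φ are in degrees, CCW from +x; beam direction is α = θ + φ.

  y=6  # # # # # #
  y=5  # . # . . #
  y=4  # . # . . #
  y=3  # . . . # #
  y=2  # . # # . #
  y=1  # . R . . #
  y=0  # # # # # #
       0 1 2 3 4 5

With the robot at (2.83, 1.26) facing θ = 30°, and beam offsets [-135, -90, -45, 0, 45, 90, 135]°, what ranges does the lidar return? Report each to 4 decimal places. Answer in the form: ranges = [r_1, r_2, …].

ranges = [0.2692, 0.3002, 1.0046, 2.5057, 0.7661, 0.8545, 1.8946]

beam 1: φ=-135°, α=255°
  dir = (cos 255°, sin 255°) = (-0.2588, -0.9659); from cell (2,1)
  next x-line at t=3.2069, next y-line at t=0.2692; Δt_x=3.8637, Δt_y=1.0353
    y: enter (2,0) at t=0.2692 ← occupied
  → r_1 = 0.2692
beam 2: φ=-90°, α=300°
  dir = (cos 300°, sin 300°) = (0.5000, -0.8660); from cell (2,1)
  next x-line at t=0.3400, next y-line at t=0.3002; Δt_x=2.0000, Δt_y=1.1547
    y: enter (2,0) at t=0.3002 ← occupied
  → r_2 = 0.3002
beam 3: φ=-45°, α=345°
  dir = (cos 345°, sin 345°) = (0.9659, -0.2588); from cell (2,1)
  next x-line at t=0.1760, next y-line at t=1.0046; Δt_x=1.0353, Δt_y=3.8637
    x: enter (3,1) at t=0.1760
    y: enter (3,0) at t=1.0046 ← occupied
  → r_3 = 1.0046
beam 4: φ=0°, α=30°
  dir = (cos 30°, sin 30°) = (0.8660, 0.5000); from cell (2,1)
  next x-line at t=0.1963, next y-line at t=1.4800; Δt_x=1.1547, Δt_y=2.0000
    x: enter (3,1) at t=0.1963
    x: enter (4,1) at t=1.3510
    y: enter (4,2) at t=1.4800
    x: enter (5,2) at t=2.5057 ← occupied
  → r_4 = 2.5057
beam 5: φ=45°, α=75°
  dir = (cos 75°, sin 75°) = (0.2588, 0.9659); from cell (2,1)
  next x-line at t=0.6568, next y-line at t=0.7661; Δt_x=3.8637, Δt_y=1.0353
    x: enter (3,1) at t=0.6568
    y: enter (3,2) at t=0.7661 ← occupied
  → r_5 = 0.7661
beam 6: φ=90°, α=120°
  dir = (cos 120°, sin 120°) = (-0.5000, 0.8660); from cell (2,1)
  next x-line at t=1.6600, next y-line at t=0.8545; Δt_x=2.0000, Δt_y=1.1547
    y: enter (2,2) at t=0.8545 ← occupied
  → r_6 = 0.8545
beam 7: φ=135°, α=165°
  dir = (cos 165°, sin 165°) = (-0.9659, 0.2588); from cell (2,1)
  next x-line at t=0.8593, next y-line at t=2.8591; Δt_x=1.0353, Δt_y=3.8637
    x: enter (1,1) at t=0.8593
    x: enter (0,1) at t=1.8946 ← occupied
  → r_7 = 1.8946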